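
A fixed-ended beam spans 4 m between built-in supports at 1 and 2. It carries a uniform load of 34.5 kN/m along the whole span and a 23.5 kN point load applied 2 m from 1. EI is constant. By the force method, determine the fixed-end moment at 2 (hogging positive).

M_2 = 57.75 kN·m

Take the two fixed-end moments M_1, M_2 as redundants; the released structure is the simple span 12.
On the primary (simply-supported) span, the end slopes from the loading are:
  at 1: UDL 34.5: wL³/(24EI) = 92/EI
  at 2: UDL 34.5: wL³/(24EI) = 92/EI
  at 1: point load 23.5 at a = 2: Pab(L + b)/(6LEI) = 23.5/EI
  at 2: point load 23.5 at a = 2: Pab(L + a)/(6LEI) = 23.5/EI
  θ_10 = 115.5/EI,  θ_20 = 115.5/EI
Flexibility coefficients: a unit moment at one end gives L/(3EI) there and L/(6EI) at the far end, so f₁₁ = f₂₂ = 1.333/EI and f₁₂ = f₂₁ = 0.6667/EI.
Compatibility — zero rotation at each built-in end:
  1.333 M_1 + 0.6667 M_2 = 115.5
  0.6667 M_1 + 1.333 M_2 = 115.5
Solving the pair gives M_1 = 57.75 kN·m and M_2 = 57.75 kN·m (hogging).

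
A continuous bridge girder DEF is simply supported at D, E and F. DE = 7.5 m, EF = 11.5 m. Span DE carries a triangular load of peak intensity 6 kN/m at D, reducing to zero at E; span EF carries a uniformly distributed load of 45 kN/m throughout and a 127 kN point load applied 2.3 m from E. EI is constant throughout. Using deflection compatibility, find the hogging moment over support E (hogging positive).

M_E = 585.3 kN·m

Insert a hinge at E; M_E is the redundant, and each span becomes simply supported.
End slopes at the hinge E, treating each span as simply supported:
  span DE: triangular load, peak 6: 7w₀L³/(360EI) = 49.22/EI
  span EF: UDL 45: wL³/(24EI) = 2852/EI
  span EF: point load 127 at a = 2.3: Pab(L + b)/(6LEI) = 806.2/EI
  relative rotation θ_0 = (49.22 + 3658)/EI = 3707/EI
A unit hogging moment at E produces rotation L₁/(3EI) + L₂/(3EI) = 6.333/EI.
Compatibility: M_E·(L₁+L₂)/(3EI) = θ_0, giving M_E = 585.3 kN·m (hogging).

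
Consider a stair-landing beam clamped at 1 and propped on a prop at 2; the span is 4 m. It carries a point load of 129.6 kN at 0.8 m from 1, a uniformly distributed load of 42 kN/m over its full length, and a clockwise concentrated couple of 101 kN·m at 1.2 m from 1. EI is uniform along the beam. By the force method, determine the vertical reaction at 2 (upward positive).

Remove the prop at 2; the released (primary) structure is a cantilever built in at 1.
Primary-structure tip deflection at 2 by superposition:
  point load 129.6 at a = 0.8: Pa²(3L − a)/(6EI) = 154.8/EI
  UDL 42: wL⁴/(8EI) = 1344/EI
  clockwise couple 101 at a = 1.2: M₀a(2L − a)/(2EI) = 412.1/EI
  δ_0 = 1911/EI
Tip deflection under a unit load at 2: L³/(3EI) = 21.33/EI.
The prop prevents deflection at 2: R_2 = δ_0/δ_{22} = 1911/21.33 = 89.57 kN.

R_2 = 89.57 kN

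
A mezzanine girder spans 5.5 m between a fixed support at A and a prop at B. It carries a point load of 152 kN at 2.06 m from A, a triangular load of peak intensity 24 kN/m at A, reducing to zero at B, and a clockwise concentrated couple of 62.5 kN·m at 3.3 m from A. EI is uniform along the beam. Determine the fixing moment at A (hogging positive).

M_A = 191.3 kN·m

Take the reaction at B as the redundant and release it; the primary structure is a cantilever fixed at A.
Primary-structure tip deflection at B by superposition:
  point load 152 at a = 2.06: Pa²(3L − a)/(6EI) = 1552/EI
  triangular load, peak 24 at the fixed end: w₀L⁴/(30EI) = 732/EI
  clockwise couple 62.5 at a = 3.3: M₀a(2L − a)/(2EI) = 794.1/EI
  δ_0 = 3078/EI
Tip deflection under a unit load at B: L³/(3EI) = 55.46/EI.
The prop prevents deflection at B: R_B = δ_0/δ_{BB} = 3078/55.46 = 55.51 kN.
Moment equilibrium about A: M_A = Σ(load moments about A) − R_B·L = 496.6 − 55.51×5.5 = 191.3 kN·m.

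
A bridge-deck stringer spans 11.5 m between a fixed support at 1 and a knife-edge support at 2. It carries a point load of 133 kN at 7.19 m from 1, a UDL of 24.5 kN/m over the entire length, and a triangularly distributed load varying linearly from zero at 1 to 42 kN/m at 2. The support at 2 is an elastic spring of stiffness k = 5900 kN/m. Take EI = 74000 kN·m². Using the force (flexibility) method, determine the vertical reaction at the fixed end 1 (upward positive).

Release the roller at 2. Primary structure: cantilever fixed at 1.
Downward deflection at the released point 2 due to the loads:
  point load 133 at a = 7.19: Pa²(3L − a)/(6EI) = 31295/EI
  UDL 24.5: wL⁴/(8EI) = 53563/EI
  triangular load, peak 42 at the free end: 11w₀L⁴/(120EI) = 67337/EI
  δ_0 = 152195/EI
Flexibility coefficient — unit upward force at 2: δ_{22} = L³/(3EI) = 507/EI.
With EI = 74000 kN·m²: δ_0 = 2.0567 m and δ_{22} = 0.006851 m/kN.
Compatibility — the spring shortens by R_2/k under the reaction it provides: δ_0 − R_2·δ_{22} = R_2/k. With 1/k = 0.000169 m/kN, R_2 = δ_0 / (δ_{22} + 1/k) = 2.0567 / (0.006851 + 0.000169) = 293 kN.
Vertical equilibrium: R_1 = ΣP − R_2 = 656.2 − 293 = 363.3 kN.

R_1 = 363.3 kN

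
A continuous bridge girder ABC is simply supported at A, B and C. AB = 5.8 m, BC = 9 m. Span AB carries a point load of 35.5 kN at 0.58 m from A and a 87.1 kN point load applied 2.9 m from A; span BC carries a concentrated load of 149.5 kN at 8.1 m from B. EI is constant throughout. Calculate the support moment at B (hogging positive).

M_B = 81.62 kN·m

Take M_B as the redundant. Released structure: two simple spans AB and BC with a hinge at B.
End slopes at the hinge B, treating each span as simply supported:
  span AB: point load 35.5 at a = 0.58: Pab(L + a)/(6LEI) = 19.7/EI
  span AB: point load 87.1 at a = 2.9: Pab(L + a)/(6LEI) = 183.1/EI
  span BC: point load 149.5 at a = 8.1: Pab(L + b)/(6LEI) = 199.8/EI
  relative rotation θ_0 = (202.8 + 199.8)/EI = 402.6/EI
A unit hogging moment at B produces rotation L₁/(3EI) + L₂/(3EI) = 4.933/EI.
Compatibility: M_B·(L₁+L₂)/(3EI) = θ_0, giving M_B = 81.62 kN·m (hogging).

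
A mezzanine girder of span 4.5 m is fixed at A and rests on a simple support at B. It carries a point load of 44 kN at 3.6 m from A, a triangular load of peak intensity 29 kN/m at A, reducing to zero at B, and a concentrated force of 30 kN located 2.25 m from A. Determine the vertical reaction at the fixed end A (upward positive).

Take the reaction at B as the redundant and release it; the primary structure is a cantilever fixed at A.
Deflection at B on the released cantilever, summing each load's contribution:
  point load 44 at a = 3.6: Pa²(3L − a)/(6EI) = 940.9/EI
  triangular load, peak 29 at the fixed end: w₀L⁴/(30EI) = 396.4/EI
  point load 30 at a = 2.25: Pa²(3L − a)/(6EI) = 284.8/EI
  δ_0 = 1622/EI
Tip deflection under a unit load at B: L³/(3EI) = 30.38/EI.
Compatibility at B: δ_0 − R_B·δ_{BB} = 0, so R_B = 1622/30.38 = 53.4 kN.
Vertical equilibrium: R_A = ΣP − R_B = 139.2 − 53.4 = 85.85 kN.

R_A = 85.85 kN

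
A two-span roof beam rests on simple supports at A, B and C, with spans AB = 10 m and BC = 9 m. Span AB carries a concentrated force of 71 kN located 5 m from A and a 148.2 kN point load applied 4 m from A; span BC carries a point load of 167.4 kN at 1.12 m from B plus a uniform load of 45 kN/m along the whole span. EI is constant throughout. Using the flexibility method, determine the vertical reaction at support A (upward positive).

Insert a hinge at B; M_B is the redundant, and each span becomes simply supported.
Rotations at B on the released spans (each span's end-slope, ×1/EI):
  span AB: point load 71 at a = 5: Pab(L + a)/(6LEI) = 443.8/EI
  span AB: point load 148.2 at a = 4: Pab(L + a)/(6LEI) = 829.9/EI
  span BC: point load 167.4 at a = 1.12: Pab(L + b)/(6LEI) = 461.8/EI
  span BC: UDL 45: wL³/(24EI) = 1367/EI
  relative rotation θ_0 = (1274 + 1829)/EI = 3102/EI
A unit hogging moment at B produces rotation L₁/(3EI) + L₂/(3EI) = 6.333/EI.
Compatibility: M_B·(L₁+L₂)/(3EI) = θ_0, giving M_B = 489.8 kN·m (hogging).
Span AB, ΣM about A with M_B applied at B: R_B^{AB}·10 = 947.8 + 489.8, so R_B^{AB} = 143.8 kN and R_A = 219.2 − 143.8 = 75.44 kN.

R_A = 75.44 kN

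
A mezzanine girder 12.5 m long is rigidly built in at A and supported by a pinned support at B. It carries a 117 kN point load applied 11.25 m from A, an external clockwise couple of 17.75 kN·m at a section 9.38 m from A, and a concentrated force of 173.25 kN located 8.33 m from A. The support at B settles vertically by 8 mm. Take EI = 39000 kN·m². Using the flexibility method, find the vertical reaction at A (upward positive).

Release the roller at B. Primary structure: cantilever fixed at A.
Downward deflection at the released point B due to the loads:
  point load 117 at a = 11.25: Pa²(3L − a)/(6EI) = 64784/EI
  clockwise couple 17.75 at a = 9.38: M₀a(2L − a)/(2EI) = 1300/EI
  point load 173.25 at a = 8.33: Pa²(3L − a)/(6EI) = 58445/EI
  δ_0 = 124530/EI
Flexibility coefficient — unit upward force at B: δ_{BB} = L³/(3EI) = 651/EI.
With EI = 39000 kN·m²: δ_0 = 3.1931 m and δ_{BB} = 0.016693 m/kN.
Compatibility — the beam at B must follow the support down by 0.008 m: δ_0 − R_B·δ_{BB} = 0.008, so R_B = (3.1931 − 0.008)/0.016693 = 190.8 kN.
Vertical equilibrium: R_A = ΣP − R_B = 290.2 − 190.8 = 99.45 kN.

R_A = 99.45 kN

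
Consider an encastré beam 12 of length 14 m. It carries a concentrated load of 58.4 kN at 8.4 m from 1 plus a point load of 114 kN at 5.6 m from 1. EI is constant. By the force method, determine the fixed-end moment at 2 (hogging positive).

Take the two fixed-end moments M_1, M_2 as redundants; the released structure is the simple span 12.
End rotations of the released simple span under the applied load (×1/EI):
  at 1: point load 58.4 at a = 8.4: Pab(L + b)/(6LEI) = 641/EI
  at 2: point load 58.4 at a = 8.4: Pab(L + a)/(6LEI) = 732.6/EI
  at 1: point load 114 at a = 5.6: Pab(L + b)/(6LEI) = 1430/EI
  at 2: point load 114 at a = 5.6: Pab(L + a)/(6LEI) = 1251/EI
  θ_10 = 2071/EI,  θ_20 = 1984/EI
Flexibility coefficients: a unit moment at one end gives L/(3EI) there and L/(6EI) at the far end, so f₁₁ = f₂₂ = 4.667/EI and f₁₂ = f₂₁ = 2.333/EI.
Compatibility — zero rotation at each built-in end:
  4.667 M_1 + 2.333 M_2 = 2071
  2.333 M_1 + 4.667 M_2 = 1984
Solving the pair gives M_1 = 308.3 kN·m and M_2 = 271 kN·m (hogging).

M_2 = 271 kN·m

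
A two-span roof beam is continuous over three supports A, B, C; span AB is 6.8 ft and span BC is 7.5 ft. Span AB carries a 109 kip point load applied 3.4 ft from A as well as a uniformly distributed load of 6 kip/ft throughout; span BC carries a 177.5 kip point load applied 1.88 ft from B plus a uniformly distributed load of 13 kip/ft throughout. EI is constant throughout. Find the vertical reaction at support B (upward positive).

R_B = 325.4 kip

Release continuity at B by inserting a hinge; the redundant is the internal moment M_B. The primary structure is two simply-supported spans AB and BC.
Rotations at B on the released spans (each span's end-slope, ×1/EI):
  span AB: point load 109 at a = 3.4: Pab(L + a)/(6LEI) = 315/EI
  span AB: UDL 6: wL³/(24EI) = 78.61/EI
  span BC: point load 177.5 at a = 1.88: Pab(L + b)/(6LEI) = 546.8/EI
  span BC: UDL 13: wL³/(24EI) = 228.5/EI
  relative rotation θ_0 = (393.6 + 775.3)/EI = 1169/EI
A unit hogging moment at B produces rotation L₁/(3EI) + L₂/(3EI) = 4.767/EI.
Slope continuity at B: θ_0 = M_B·4.767/EI, so M_B = 1169/4.767 = 245.2 kip·ft (hogging).
Span AB, ΣM about A with M_B applied at B: R_B^{AB}·6.8 = 509.3 + 245.2, so R_B^{AB} = 111 kip and R_A = 149.8 − 111 = 38.84 kip.
Span BC, ΣM about C: R_B^{BC}·7.5 = 1363 + 245.2, so R_B^{BC} = 214.5 kip and R_C = 275 − 214.5 = 60.55 kip.
R_B = 111 + 214.5 = 325.4 kip.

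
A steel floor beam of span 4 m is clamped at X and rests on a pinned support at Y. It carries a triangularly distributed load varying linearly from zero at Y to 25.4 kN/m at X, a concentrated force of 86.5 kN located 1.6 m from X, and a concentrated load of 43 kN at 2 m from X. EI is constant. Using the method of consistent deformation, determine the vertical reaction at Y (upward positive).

Remove the prop at Y; the released (primary) structure is a cantilever built in at X.
Deflection at Y on the released cantilever, summing each load's contribution:
  triangular load, peak 25.4 at the fixed end: w₀L⁴/(30EI) = 216.7/EI
  point load 86.5 at a = 1.6: Pa²(3L − a)/(6EI) = 383.8/EI
  point load 43 at a = 2: Pa²(3L − a)/(6EI) = 286.7/EI
  δ_0 = 887.2/EI
Flexibility coefficient — unit upward force at Y: δ_{YY} = L³/(3EI) = 21.33/EI.
The prop prevents deflection at Y: R_Y = δ_0/δ_{YY} = 887.2/21.33 = 41.59 kN.

R_Y = 41.59 kN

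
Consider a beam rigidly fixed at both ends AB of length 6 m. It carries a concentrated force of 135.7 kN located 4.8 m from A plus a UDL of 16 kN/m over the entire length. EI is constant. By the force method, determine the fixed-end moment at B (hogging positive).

Take the two fixed-end moments M_A, M_B as redundants; the released structure is the simple span AB.
Simple-span end rotations at A and B under the given loads:
  at A: point load 135.7 at a = 4.8: Pab(L + b)/(6LEI) = 156.3/EI
  at B: point load 135.7 at a = 4.8: Pab(L + a)/(6LEI) = 234.5/EI
  at A: UDL 16: wL³/(24EI) = 144/EI
  at B: UDL 16: wL³/(24EI) = 144/EI
  θ_A0 = 300.3/EI,  θ_B0 = 378.5/EI
Flexibility coefficients: a unit moment at one end gives L/(3EI) there and L/(6EI) at the far end, so f₁₁ = f₂₂ = 2/EI and f₁₂ = f₂₁ = 1/EI.
Compatibility — zero rotation at each built-in end:
  2 M_A + 1 M_B = 300.3
  1 M_A + 2 M_B = 378.5
Solving the pair gives M_A = 74.05 kN·m and M_B = 152.2 kN·m (hogging).

M_B = 152.2 kN·m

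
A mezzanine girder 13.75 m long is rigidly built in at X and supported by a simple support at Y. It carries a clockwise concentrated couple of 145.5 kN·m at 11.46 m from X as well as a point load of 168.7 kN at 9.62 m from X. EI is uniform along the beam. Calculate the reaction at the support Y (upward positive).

R_Y = 110.4 kN

Remove the prop at Y; the released (primary) structure is a cantilever built in at X.
Deflection at Y on the released cantilever, summing each load's contribution:
  clockwise couple 145.5 at a = 11.46: M₀a(2L − a)/(2EI) = 13373/EI
  point load 168.7 at a = 9.62: Pa²(3L − a)/(6EI) = 82303/EI
  δ_0 = 95675/EI
Flexibility coefficient — unit upward force at Y: δ_{YY} = L³/(3EI) = 866.5/EI.
Compatibility at Y: δ_0 − R_Y·δ_{YY} = 0, so R_Y = 95675/866.5 = 110.4 kN.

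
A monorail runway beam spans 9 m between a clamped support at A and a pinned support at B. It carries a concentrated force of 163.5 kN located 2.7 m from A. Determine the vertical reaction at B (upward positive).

Choose R_B as the redundant. The primary structure is the cantilever fixed at A.
Primary-structure tip deflection at B by superposition:
  point load 163.5 at a = 2.7: Pa²(3L − a)/(6EI) = 4827/EI
Flexibility coefficient — unit upward force at B: δ_{BB} = L³/(3EI) = 243/EI.
The prop prevents deflection at B: R_B = δ_0/δ_{BB} = 4827/243 = 19.87 kN.

R_B = 19.87 kN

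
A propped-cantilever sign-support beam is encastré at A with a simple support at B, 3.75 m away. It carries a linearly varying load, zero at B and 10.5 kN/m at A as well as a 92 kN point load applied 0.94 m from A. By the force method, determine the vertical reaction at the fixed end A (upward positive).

R_A = 99.8 kN

Choose R_B as the redundant. The primary structure is the cantilever fixed at A.
Deflection at B on the released cantilever, summing each load's contribution:
  triangular load, peak 10.5 at the fixed end: w₀L⁴/(30EI) = 69.21/EI
  point load 92 at a = 0.94: Pa²(3L − a)/(6EI) = 139.7/EI
  δ_0 = 208.9/EI
Tip deflection under a unit load at B: L³/(3EI) = 17.58/EI.
The prop prevents deflection at B: R_B = δ_0/δ_{BB} = 208.9/17.58 = 11.88 kN.
Vertical equilibrium: R_A = ΣP − R_B = 111.7 − 11.88 = 99.8 kN.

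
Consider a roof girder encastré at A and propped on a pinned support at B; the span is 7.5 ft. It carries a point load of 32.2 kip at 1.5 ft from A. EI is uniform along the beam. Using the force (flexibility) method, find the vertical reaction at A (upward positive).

Take the reaction at B as the redundant and release it; the primary structure is a cantilever fixed at A.
Deflection at B on the released cantilever, summing each load's contribution:
  point load 32.2 at a = 1.5: Pa²(3L − a)/(6EI) = 253.6/EI
Tip deflection under a unit load at B: L³/(3EI) = 140.6/EI.
The prop prevents deflection at B: R_B = δ_0/δ_{BB} = 253.6/140.6 = 1.803 kip.
Vertical equilibrium: R_A = ΣP − R_B = 32.2 − 1.803 = 30.4 kip.

R_A = 30.4 kip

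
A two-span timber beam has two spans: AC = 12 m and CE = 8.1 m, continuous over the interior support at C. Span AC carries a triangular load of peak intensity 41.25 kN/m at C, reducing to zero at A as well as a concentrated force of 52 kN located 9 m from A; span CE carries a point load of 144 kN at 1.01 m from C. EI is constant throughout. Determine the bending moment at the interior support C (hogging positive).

Take M_C as the redundant. Released structure: two simple spans AC and CE with a hinge at C.
Discontinuity in slope at C on the released structure — sum the simple-span end rotations:
  span AC: triangular load, peak 41.25: w₀L³/(45EI) = 1584/EI
  span AC: point load 52 at a = 9: Pab(L + a)/(6LEI) = 409.5/EI
  span CE: point load 144 at a = 1.01: Pab(L + b)/(6LEI) = 322.3/EI
  relative rotation θ_0 = (1994 + 322.3)/EI = 2316/EI
A unit hogging moment at C produces rotation L₁/(3EI) + L₂/(3EI) = 6.7/EI.
Compatibility: M_C·(L₁+L₂)/(3EI) = θ_0, giving M_C = 345.6 kN·m (hogging).

M_C = 345.6 kN·m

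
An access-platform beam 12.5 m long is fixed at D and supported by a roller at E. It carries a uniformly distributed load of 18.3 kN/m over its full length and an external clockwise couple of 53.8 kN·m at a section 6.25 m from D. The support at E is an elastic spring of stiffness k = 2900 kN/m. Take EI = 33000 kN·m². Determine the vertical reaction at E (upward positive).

R_E = 89.07 kN

Release the roller at E. Primary structure: cantilever fixed at D.
Deflection at E on the released cantilever, summing each load's contribution:
  UDL 18.3: wL⁴/(8EI) = 55847/EI
  clockwise couple 53.8 at a = 6.25: M₀a(2L − a)/(2EI) = 3152/EI
  δ_0 = 59000/EI
Flexibility coefficient — unit upward force at E: δ_{EE} = L³/(3EI) = 651/EI.
With EI = 33000 kN·m²: δ_0 = 1.7879 m and δ_{EE} = 0.019729 m/kN.
Compatibility — the spring shortens by R_E/k under the reaction it provides: δ_0 − R_E·δ_{EE} = R_E/k. With 1/k = 0.000345 m/kN, R_E = δ_0 / (δ_{EE} + 1/k) = 1.7879 / (0.019729 + 0.000345) = 89.07 kN.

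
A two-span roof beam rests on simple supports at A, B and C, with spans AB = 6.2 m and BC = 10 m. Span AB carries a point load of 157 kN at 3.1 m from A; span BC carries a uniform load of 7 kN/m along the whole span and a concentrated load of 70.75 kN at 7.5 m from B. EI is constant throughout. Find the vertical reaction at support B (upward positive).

Insert a hinge at B; M_B is the redundant, and each span becomes simply supported.
Rotations at B on the released spans (each span's end-slope, ×1/EI):
  span AB: point load 157 at a = 3.1: Pab(L + a)/(6LEI) = 377.2/EI
  span BC: UDL 7: wL³/(24EI) = 291.7/EI
  span BC: point load 70.75 at a = 7.5: Pab(L + b)/(6LEI) = 276.4/EI
  relative rotation θ_0 = (377.2 + 568)/EI = 945.2/EI
A unit hogging moment at B produces rotation L₁/(3EI) + L₂/(3EI) = 5.4/EI.
Compatibility: M_B·(L₁+L₂)/(3EI) = θ_0, giving M_B = 175 kN·m (hogging).
Span AB, ΣM about A with M_B applied at B: R_B^{AB}·6.2 = 486.7 + 175, so R_B^{AB} = 106.7 kN and R_A = 157 − 106.7 = 50.27 kN.
Span BC, ΣM about C: R_B^{BC}·10 = 526.9 + 175, so R_B^{BC} = 70.19 kN and R_C = 140.8 − 70.19 = 70.56 kN.
R_B = 106.7 + 70.19 = 176.9 kN.

R_B = 176.9 kN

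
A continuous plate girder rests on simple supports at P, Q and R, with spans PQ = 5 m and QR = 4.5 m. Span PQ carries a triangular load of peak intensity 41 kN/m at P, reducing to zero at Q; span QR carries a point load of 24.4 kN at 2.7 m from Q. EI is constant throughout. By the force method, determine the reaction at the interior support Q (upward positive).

R_Q = 60.9 kN

Insert a hinge at Q; M_Q is the redundant, and each span becomes simply supported.
End slopes at the hinge Q, treating each span as simply supported:
  span PQ: triangular load, peak 41: 7w₀L³/(360EI) = 99.65/EI
  span QR: point load 24.4 at a = 2.7: Pab(L + b)/(6LEI) = 27.67/EI
  relative rotation θ_0 = (99.65 + 27.67)/EI = 127.3/EI
A unit hogging moment at Q produces rotation L₁/(3EI) + L₂/(3EI) = 3.167/EI.
Compatibility: M_Q·(L₁+L₂)/(3EI) = θ_0, giving M_Q = 40.21 kN·m (hogging).
Span PQ, ΣM about P with M_Q applied at Q: R_Q^{PQ}·5 = 170.8 + 40.21, so R_Q^{PQ} = 42.21 kN and R_P = 102.5 − 42.21 = 60.29 kN.
Span QR, ΣM about R: R_Q^{QR}·4.5 = 43.92 + 40.21, so R_Q^{QR} = 18.69 kN and R_R = 24.4 − 18.69 = 5.705 kN.
R_Q = 42.21 + 18.69 = 60.9 kN.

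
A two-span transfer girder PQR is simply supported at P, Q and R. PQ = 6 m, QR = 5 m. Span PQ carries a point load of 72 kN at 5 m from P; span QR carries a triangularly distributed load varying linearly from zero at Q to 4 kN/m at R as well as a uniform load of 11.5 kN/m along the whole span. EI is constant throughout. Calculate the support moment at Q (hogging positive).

M_Q = 48.99 kN·m

Insert a hinge at Q; M_Q is the redundant, and each span becomes simply supported.
Rotations at Q on the released spans (each span's end-slope, ×1/EI):
  span PQ: point load 72 at a = 5: Pab(L + a)/(6LEI) = 110/EI
  span QR: triangular load, peak 4: 7w₀L³/(360EI) = 9.722/EI
  span QR: UDL 11.5: wL³/(24EI) = 59.9/EI
  relative rotation θ_0 = (110 + 69.62)/EI = 179.6/EI
A unit hogging moment at Q produces rotation L₁/(3EI) + L₂/(3EI) = 3.667/EI.
Compatibility: M_Q·(L₁+L₂)/(3EI) = θ_0, giving M_Q = 48.99 kN·m (hogging).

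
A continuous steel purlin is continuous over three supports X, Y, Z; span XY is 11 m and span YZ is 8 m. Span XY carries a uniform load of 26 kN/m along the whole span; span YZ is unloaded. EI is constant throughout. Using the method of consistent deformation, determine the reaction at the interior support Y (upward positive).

R_Y = 192.2 kN

Release continuity at Y by inserting a hinge; the redundant is the internal moment M_Y. The primary structure is two simply-supported spans XY and YZ.
End slopes at the hinge Y, treating each span as simply supported:
  span XY: UDL 26: wL³/(24EI) = 1442/EI
  relative rotation θ_0 = (1442 + 0)/EI = 1442/EI
A unit hogging moment at Y produces rotation L₁/(3EI) + L₂/(3EI) = 6.333/EI.
Compatibility: M_Y·(L₁+L₂)/(3EI) = θ_0, giving M_Y = 227.7 kN·m (hogging).
Span XY, ΣM about X with M_Y applied at Y: R_Y^{XY}·11 = 1573 + 227.7, so R_Y^{XY} = 163.7 kN and R_X = 286 − 163.7 = 122.3 kN.
Span YZ, ΣM about Z: R_Y^{YZ}·8 = 0 + 227.7, so R_Y^{YZ} = 28.46 kN and R_Z = 0 − 28.46 = -28.46 kN.
R_Y = 163.7 + 28.46 = 192.2 kN.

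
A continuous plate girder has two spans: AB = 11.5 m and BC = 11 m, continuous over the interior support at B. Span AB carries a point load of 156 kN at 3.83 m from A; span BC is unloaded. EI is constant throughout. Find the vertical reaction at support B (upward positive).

Release continuity at B by inserting a hinge; the redundant is the internal moment M_B. The primary structure is two simply-supported spans AB and BC.
Rotations at B on the released spans (each span's end-slope, ×1/EI):
  span AB: point load 156 at a = 3.83: Pab(L + a)/(6LEI) = 1018/EI
  relative rotation θ_0 = (1018 + 0)/EI = 1018/EI
A unit hogging moment at B produces rotation L₁/(3EI) + L₂/(3EI) = 7.5/EI.
Slope continuity at B: θ_0 = M_B·7.5/EI, so M_B = 1018/7.5 = 135.8 kN·m (hogging).
Span AB, ΣM about A with M_B applied at B: R_B^{AB}·11.5 = 597.5 + 135.8, so R_B^{AB} = 63.76 kN and R_A = 156 − 63.76 = 92.24 kN.
Span BC, ΣM about C: R_B^{BC}·11 = 0 + 135.8, so R_B^{BC} = 12.34 kN and R_C = 0 − 12.34 = -12.34 kN.
R_B = 63.76 + 12.34 = 76.1 kN.

R_B = 76.1 kN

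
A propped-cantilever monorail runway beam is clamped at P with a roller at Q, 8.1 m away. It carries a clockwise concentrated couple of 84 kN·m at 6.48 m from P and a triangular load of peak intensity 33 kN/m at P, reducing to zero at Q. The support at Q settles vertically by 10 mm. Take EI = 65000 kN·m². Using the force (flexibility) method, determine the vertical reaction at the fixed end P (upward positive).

Release the roller at Q. Primary structure: cantilever fixed at P.
Free-end deflection of the primary structure under the applied loading (downward +):
  clockwise couple 84 at a = 6.48: M₀a(2L − a)/(2EI) = 2645/EI
  triangular load, peak 33 at the fixed end: w₀L⁴/(30EI) = 4735/EI
  δ_0 = 7381/EI
Tip deflection under a unit load at Q: L³/(3EI) = 177.1/EI.
With EI = 65000 kN·m²: δ_0 = 0.11355 m and δ_{QQ} = 0.002725 m/kN.
Compatibility — the beam at Q must follow the support down by 0.01 m: δ_0 − R_Q·δ_{QQ} = 0.01, so R_Q = (0.11355 − 0.01)/0.002725 = 37.99 kN.
Vertical equilibrium: R_P = ΣP − R_Q = 133.7 − 37.99 = 95.66 kN.

R_P = 95.66 kN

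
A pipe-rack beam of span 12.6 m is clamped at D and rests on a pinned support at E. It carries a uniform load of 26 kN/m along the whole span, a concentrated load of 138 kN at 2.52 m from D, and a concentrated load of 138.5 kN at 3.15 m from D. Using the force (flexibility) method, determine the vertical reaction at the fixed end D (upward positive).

Take the reaction at E as the redundant and release it; the primary structure is a cantilever fixed at D.
Deflection at E on the released cantilever, summing each load's contribution:
  UDL 26: wL⁴/(8EI) = 81915/EI
  point load 138 at a = 2.52: Pa²(3L − a)/(6EI) = 5153/EI
  point load 138.5 at a = 3.15: Pa²(3L − a)/(6EI) = 7936/EI
  δ_0 = 95005/EI
Flexibility coefficient — unit upward force at E: δ_{EE} = L³/(3EI) = 666.8/EI.
The prop prevents deflection at E: R_E = δ_0/δ_{EE} = 95005/666.8 = 142.5 kN.
Vertical equilibrium: R_D = ΣP − R_E = 604.1 − 142.5 = 461.6 kN.

R_D = 461.6 kN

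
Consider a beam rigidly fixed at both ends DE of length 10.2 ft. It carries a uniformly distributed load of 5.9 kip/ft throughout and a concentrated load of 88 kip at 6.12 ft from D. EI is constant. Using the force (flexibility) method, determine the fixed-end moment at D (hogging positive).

Release both end moments; the primary structure is a simply-supported span DE with redundants M_D and M_E.
On the primary (simply-supported) span, the end slopes from the loading are:
  at D: UDL 5.9: wL³/(24EI) = 260.9/EI
  at E: UDL 5.9: wL³/(24EI) = 260.9/EI
  at D: point load 88 at a = 6.12: Pab(L + b)/(6LEI) = 512.7/EI
  at E: point load 88 at a = 6.12: Pab(L + a)/(6LEI) = 586/EI
  θ_D0 = 773.6/EI,  θ_E0 = 846.8/EI
Flexibility coefficients: a unit moment at one end gives L/(3EI) there and L/(6EI) at the far end, so f₁₁ = f₂₂ = 3.4/EI and f₁₂ = f₂₁ = 1.7/EI.
Compatibility — zero rotation at each built-in end:
  3.4 M_D + 1.7 M_E = 773.6
  1.7 M_D + 3.4 M_E = 846.8
Solving the pair gives M_D = 137.3 kip·ft and M_E = 180.4 kip·ft (hogging).

M_D = 137.3 kip·ft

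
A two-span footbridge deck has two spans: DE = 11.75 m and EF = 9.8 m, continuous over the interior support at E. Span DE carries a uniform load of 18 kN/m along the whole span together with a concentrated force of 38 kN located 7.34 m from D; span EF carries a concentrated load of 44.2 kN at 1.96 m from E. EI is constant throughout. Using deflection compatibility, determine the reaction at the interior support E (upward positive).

R_E = 210.5 kN

Take M_E as the redundant. Released structure: two simple spans DE and EF with a hinge at E.
End slopes at the hinge E, treating each span as simply supported:
  span DE: UDL 18: wL³/(24EI) = 1217/EI
  span DE: point load 38 at a = 7.34: Pab(L + a)/(6LEI) = 333.1/EI
  span EF: point load 44.2 at a = 1.96: Pab(L + b)/(6LEI) = 203.8/EI
  relative rotation θ_0 = (1550 + 203.8)/EI = 1754/EI
A unit hogging moment at E produces rotation L₁/(3EI) + L₂/(3EI) = 7.183/EI.
Slope continuity at E: θ_0 = M_E·7.183/EI, so M_E = 1754/7.183 = 244.1 kN·m (hogging).
Span DE, ΣM about D with M_E applied at E: R_E^{DE}·11.75 = 1521 + 244.1, so R_E^{DE} = 150.3 kN and R_D = 249.5 − 150.3 = 99.24 kN.
Span EF, ΣM about F: R_E^{EF}·9.8 = 346.5 + 244.1, so R_E^{EF} = 60.27 kN and R_F = 44.2 − 60.27 = -16.07 kN.
R_E = 150.3 + 60.27 = 210.5 kN.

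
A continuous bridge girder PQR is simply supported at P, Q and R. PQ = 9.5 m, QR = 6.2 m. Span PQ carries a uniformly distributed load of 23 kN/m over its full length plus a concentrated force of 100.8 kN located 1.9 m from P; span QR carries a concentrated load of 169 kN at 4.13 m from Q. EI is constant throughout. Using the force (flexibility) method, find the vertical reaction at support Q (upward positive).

Take M_Q as the redundant. Released structure: two simple spans PQ and QR with a hinge at Q.
Discontinuity in slope at Q on the released structure — sum the simple-span end rotations:
  span PQ: UDL 23: wL³/(24EI) = 821.7/EI
  span PQ: point load 100.8 at a = 1.9: Pab(L + a)/(6LEI) = 291.1/EI
  span QR: point load 169 at a = 4.13: Pab(L + b)/(6LEI) = 321.2/EI
  relative rotation θ_0 = (1113 + 321.2)/EI = 1434/EI
A unit hogging moment at Q produces rotation L₁/(3EI) + L₂/(3EI) = 5.233/EI.
Slope continuity at Q: θ_0 = M_Q·5.233/EI, so M_Q = 1434/5.233 = 274 kN·m (hogging).
Span PQ, ΣM about P with M_Q applied at Q: R_Q^{PQ}·9.5 = 1229 + 274, so R_Q^{PQ} = 158.3 kN and R_P = 319.3 − 158.3 = 161 kN.
Span QR, ΣM about R: R_Q^{QR}·6.2 = 349.8 + 274, so R_Q^{QR} = 100.6 kN and R_R = 169 − 100.6 = 68.38 kN.
R_Q = 158.3 + 100.6 = 258.9 kN.

R_Q = 258.9 kN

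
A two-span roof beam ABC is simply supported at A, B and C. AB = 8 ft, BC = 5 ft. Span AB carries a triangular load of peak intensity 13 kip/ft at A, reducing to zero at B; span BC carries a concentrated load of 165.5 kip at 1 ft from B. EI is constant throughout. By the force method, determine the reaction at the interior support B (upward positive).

R_B = 174.3 kip

Insert a hinge at B; M_B is the redundant, and each span becomes simply supported.
Discontinuity in slope at B on the released structure — sum the simple-span end rotations:
  span AB: triangular load, peak 13: 7w₀L³/(360EI) = 129.4/EI
  span BC: point load 165.5 at a = 1: Pab(L + b)/(6LEI) = 198.6/EI
  relative rotation θ_0 = (129.4 + 198.6)/EI = 328/EI
A unit hogging moment at B produces rotation L₁/(3EI) + L₂/(3EI) = 4.333/EI.
Slope continuity at B: θ_0 = M_B·4.333/EI, so M_B = 328/4.333 = 75.7 kip·ft (hogging).
Span AB, ΣM about A with M_B applied at B: R_B^{AB}·8 = 138.7 + 75.7, so R_B^{AB} = 26.8 kip and R_A = 52 − 26.8 = 25.2 kip.
Span BC, ΣM about C: R_B^{BC}·5 = 662 + 75.7, so R_B^{BC} = 147.5 kip and R_C = 165.5 − 147.5 = 17.96 kip.
R_B = 26.8 + 147.5 = 174.3 kip.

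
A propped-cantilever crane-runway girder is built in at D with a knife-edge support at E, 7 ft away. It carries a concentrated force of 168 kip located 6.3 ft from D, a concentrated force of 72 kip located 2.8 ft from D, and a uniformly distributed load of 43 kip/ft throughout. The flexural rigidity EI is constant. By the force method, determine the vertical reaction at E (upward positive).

R_E = 270.7 kip

Release the roller at E. Primary structure: cantilever fixed at D.
Downward deflection at the released point E due to the loads:
  point load 168 at a = 6.3: Pa²(3L − a)/(6EI) = 16336/EI
  point load 72 at a = 2.8: Pa²(3L − a)/(6EI) = 1712/EI
  UDL 43: wL⁴/(8EI) = 12905/EI
  δ_0 = 30954/EI
Tip deflection under a unit load at E: L³/(3EI) = 114.3/EI.
Compatibility at E: δ_0 − R_E·δ_{EE} = 0, so R_E = 30954/114.3 = 270.7 kip.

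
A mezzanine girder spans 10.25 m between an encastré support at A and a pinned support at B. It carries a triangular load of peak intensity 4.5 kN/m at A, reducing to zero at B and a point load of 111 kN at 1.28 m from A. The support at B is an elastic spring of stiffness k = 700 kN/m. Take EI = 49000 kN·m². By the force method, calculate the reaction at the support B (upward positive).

Choose R_B as the redundant. The primary structure is the cantilever fixed at A.
Primary-structure tip deflection at B by superposition:
  triangular load, peak 4.5 at the fixed end: w₀L⁴/(30EI) = 1656/EI
  point load 111 at a = 1.28: Pa²(3L − a)/(6EI) = 893.2/EI
  δ_0 = 2549/EI
Flexibility coefficient — unit upward force at B: δ_{BB} = L³/(3EI) = 359/EI.
With EI = 49000 kN·m²: δ_0 = 0.05202 m and δ_{BB} = 0.007326 m/kN.
Compatibility — the spring shortens by R_B/k under the reaction it provides: δ_0 − R_B·δ_{BB} = R_B/k. With 1/k = 0.001429 m/kN, R_B = δ_0 / (δ_{BB} + 1/k) = 0.05202 / (0.007326 + 0.001429) = 5.942 kN.

R_B = 5.942 kN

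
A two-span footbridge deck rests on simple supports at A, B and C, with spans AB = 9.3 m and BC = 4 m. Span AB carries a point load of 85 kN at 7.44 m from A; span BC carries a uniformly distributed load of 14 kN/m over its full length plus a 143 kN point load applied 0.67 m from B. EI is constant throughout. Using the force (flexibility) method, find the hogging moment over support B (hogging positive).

Take M_B as the redundant. Released structure: two simple spans AB and BC with a hinge at B.
Rotations at B on the released spans (each span's end-slope, ×1/EI):
  span AB: point load 85 at a = 7.44: Pab(L + a)/(6LEI) = 352.9/EI
  span BC: UDL 14: wL³/(24EI) = 37.33/EI
  span BC: point load 143 at a = 0.67: Pab(L + b)/(6LEI) = 97.44/EI
  relative rotation θ_0 = (352.9 + 134.8)/EI = 487.7/EI
A unit hogging moment at B produces rotation L₁/(3EI) + L₂/(3EI) = 4.433/EI.
Compatibility: M_B·(L₁+L₂)/(3EI) = θ_0, giving M_B = 110 kN·m (hogging).

M_B = 110 kN·m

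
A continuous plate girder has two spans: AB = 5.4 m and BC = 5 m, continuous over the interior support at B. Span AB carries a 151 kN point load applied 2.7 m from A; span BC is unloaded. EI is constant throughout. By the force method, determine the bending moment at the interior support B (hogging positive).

Take M_B as the redundant. Released structure: two simple spans AB and BC with a hinge at B.
Discontinuity in slope at B on the released structure — sum the simple-span end rotations:
  span AB: point load 151 at a = 2.7: Pab(L + a)/(6LEI) = 275.2/EI
  relative rotation θ_0 = (275.2 + 0)/EI = 275.2/EI
A unit hogging moment at B produces rotation L₁/(3EI) + L₂/(3EI) = 3.467/EI.
Compatibility: M_B·(L₁+L₂)/(3EI) = θ_0, giving M_B = 79.38 kN·m (hogging).

M_B = 79.38 kN·m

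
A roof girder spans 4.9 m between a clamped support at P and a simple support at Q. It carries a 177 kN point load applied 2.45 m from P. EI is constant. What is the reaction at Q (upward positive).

Choose R_Q as the redundant. The primary structure is the cantilever fixed at P.
Primary-structure tip deflection at Q by superposition:
  point load 177 at a = 2.45: Pa²(3L − a)/(6EI) = 2169/EI
Tip deflection under a unit load at Q: L³/(3EI) = 39.22/EI.
Compatibility at Q: δ_0 − R_Q·δ_{QQ} = 0, so R_Q = 2169/39.22 = 55.31 kN.

R_Q = 55.31 kN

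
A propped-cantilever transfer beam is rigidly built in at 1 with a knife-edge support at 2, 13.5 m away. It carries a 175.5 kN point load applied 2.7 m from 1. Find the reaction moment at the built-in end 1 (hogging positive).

Choose R_2 as the redundant. The primary structure is the cantilever fixed at 1.
Primary-structure tip deflection at 2 by superposition:
  point load 175.5 at a = 2.7: Pa²(3L − a)/(6EI) = 8060/EI
Tip deflection under a unit load at 2: L³/(3EI) = 820.1/EI.
The prop prevents deflection at 2: R_2 = δ_0/δ_{22} = 8060/820.1 = 9.828 kN.
Moment equilibrium about 1: M_1 = Σ(load moments about 1) − R_2·L = 473.9 − 9.828×13.5 = 341.2 kN·m.

M_1 = 341.2 kN·m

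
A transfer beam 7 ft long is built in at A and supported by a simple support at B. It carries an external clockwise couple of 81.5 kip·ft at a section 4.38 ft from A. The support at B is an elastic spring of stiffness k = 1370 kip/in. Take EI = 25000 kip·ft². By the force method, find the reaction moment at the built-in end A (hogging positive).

M_A = -22.24 kip·ft

Choose R_B as the redundant. The primary structure is the cantilever fixed at A.
Free-end deflection of the primary structure under the applied loading (downward +):
  clockwise couple 81.5 at a = 4.38: M₀a(2L − a)/(2EI) = 1717/EI
Tip deflection under a unit load at B: L³/(3EI) = 114.3/EI.
With EI = 25000 kip·ft²: δ_0 = 0.068681 ft and δ_{BB} = 0.004573 ft/kip.
Compatibility — the spring shortens by R_B/k under the reaction it provides: δ_0 − R_B·δ_{BB} = R_B/k. With 1/k = 1/(1370×12) ft/kip = 0.000061 ft/kip, R_B = δ_0 / (δ_{BB} + 1/k) = 0.068681 / (0.004573 + 0.000061) = 14.82 kip.
Moment equilibrium about A: M_A = Σ(load moments about A) − R_B·L = 81.5 − 14.82×7 = -22.24 kip·ft.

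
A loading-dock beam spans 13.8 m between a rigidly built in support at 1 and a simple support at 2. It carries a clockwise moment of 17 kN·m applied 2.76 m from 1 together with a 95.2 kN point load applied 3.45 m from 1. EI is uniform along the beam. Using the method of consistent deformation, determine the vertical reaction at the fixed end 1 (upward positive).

R_1 = 86.35 kN

Choose R_2 as the redundant. The primary structure is the cantilever fixed at 1.
Downward deflection at the released point 2 due to the loads:
  clockwise couple 17 at a = 2.76: M₀a(2L − a)/(2EI) = 582.7/EI
  point load 95.2 at a = 3.45: Pa²(3L − a)/(6EI) = 7167/EI
  δ_0 = 7750/EI
Tip deflection under a unit load at 2: L³/(3EI) = 876/EI.
Compatibility at 2: δ_0 − R_2·δ_{22} = 0, so R_2 = 7750/876 = 8.846 kN.
Vertical equilibrium: R_1 = ΣP − R_2 = 95.2 − 8.846 = 86.35 kN.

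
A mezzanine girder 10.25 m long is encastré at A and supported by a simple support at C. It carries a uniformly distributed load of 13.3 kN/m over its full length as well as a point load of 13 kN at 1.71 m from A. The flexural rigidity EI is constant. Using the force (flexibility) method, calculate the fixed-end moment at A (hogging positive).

Remove the prop at C; the released (primary) structure is a cantilever built in at A.
Primary-structure tip deflection at C by superposition:
  UDL 13.3: wL⁴/(8EI) = 18351/EI
  point load 13 at a = 1.71: Pa²(3L − a)/(6EI) = 184/EI
  δ_0 = 18535/EI
Flexibility coefficient — unit upward force at C: δ_{CC} = L³/(3EI) = 359/EI.
Compatibility at C: δ_0 − R_C·δ_{CC} = 0, so R_C = 18535/359 = 51.63 kN.
Moment equilibrium about A: M_A = Σ(load moments about A) − R_C·L = 720.9 − 51.63×10.25 = 191.6 kN·m.

M_A = 191.6 kN·m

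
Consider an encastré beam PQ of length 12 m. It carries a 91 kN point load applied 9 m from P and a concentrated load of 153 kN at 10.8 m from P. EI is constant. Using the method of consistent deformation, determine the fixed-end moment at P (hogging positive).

Release both end moments; the primary structure is a simply-supported span PQ with redundants M_P and M_Q.
End rotations of the released simple span under the applied load (×1/EI):
  at P: point load 91 at a = 9: Pab(L + b)/(6LEI) = 511.9/EI
  at Q: point load 91 at a = 9: Pab(L + a)/(6LEI) = 716.6/EI
  at P: point load 153 at a = 10.8: Pab(L + b)/(6LEI) = 363.5/EI
  at Q: point load 153 at a = 10.8: Pab(L + a)/(6LEI) = 627.9/EI
  θ_P0 = 875.4/EI,  θ_Q0 = 1345/EI
Flexibility coefficients: a unit moment at one end gives L/(3EI) there and L/(6EI) at the far end, so f₁₁ = f₂₂ = 4/EI and f₁₂ = f₂₁ = 2/EI.
Compatibility — zero rotation at each built-in end:
  4 M_P + 2 M_Q = 875.4
  2 M_P + 4 M_Q = 1345
Solving the pair gives M_P = 67.71 kN·m and M_Q = 302.3 kN·m (hogging).

M_P = 67.71 kN·m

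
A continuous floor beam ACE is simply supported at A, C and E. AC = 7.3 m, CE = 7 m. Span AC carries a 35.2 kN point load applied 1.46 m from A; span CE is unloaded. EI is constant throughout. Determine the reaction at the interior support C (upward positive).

R_C = 10.56 kN

Release continuity at C by inserting a hinge; the redundant is the internal moment M_C. The primary structure is two simply-supported spans AC and CE.
Discontinuity in slope at C on the released structure — sum the simple-span end rotations:
  span AC: point load 35.2 at a = 1.46: Pab(L + a)/(6LEI) = 60.03/EI
  relative rotation θ_0 = (60.03 + 0)/EI = 60.03/EI
A unit hogging moment at C produces rotation L₁/(3EI) + L₂/(3EI) = 4.767/EI.
Slope continuity at C: θ_0 = M_C·4.767/EI, so M_C = 60.03/4.767 = 12.59 kN·m (hogging).
Span AC, ΣM about A with M_C applied at C: R_C^{AC}·7.3 = 51.39 + 12.59, so R_C^{AC} = 8.765 kN and R_A = 35.2 − 8.765 = 26.43 kN.
Span CE, ΣM about E: R_C^{CE}·7 = 0 + 12.59, so R_C^{CE} = 1.799 kN and R_E = 0 − 1.799 = -1.799 kN.
R_C = 8.765 + 1.799 = 10.56 kN.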